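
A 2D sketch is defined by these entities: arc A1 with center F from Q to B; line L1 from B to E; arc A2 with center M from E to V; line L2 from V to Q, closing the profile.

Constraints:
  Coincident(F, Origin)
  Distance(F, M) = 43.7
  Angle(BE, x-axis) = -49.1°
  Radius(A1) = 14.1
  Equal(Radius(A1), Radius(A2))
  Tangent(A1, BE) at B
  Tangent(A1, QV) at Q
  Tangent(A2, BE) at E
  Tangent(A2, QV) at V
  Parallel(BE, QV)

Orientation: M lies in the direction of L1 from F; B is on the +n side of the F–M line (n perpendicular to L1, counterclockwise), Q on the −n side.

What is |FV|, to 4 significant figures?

45.92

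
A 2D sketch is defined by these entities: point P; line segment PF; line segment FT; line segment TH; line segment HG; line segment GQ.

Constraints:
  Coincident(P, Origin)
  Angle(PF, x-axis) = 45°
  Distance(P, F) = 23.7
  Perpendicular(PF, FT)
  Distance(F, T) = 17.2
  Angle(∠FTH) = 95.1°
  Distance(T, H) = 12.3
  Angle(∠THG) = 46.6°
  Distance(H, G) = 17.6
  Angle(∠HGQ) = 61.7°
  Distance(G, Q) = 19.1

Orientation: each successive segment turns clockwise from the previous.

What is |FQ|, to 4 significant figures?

22.88

P is at the origin; PF runs at 45.0° with length 23.7, so F = (16.76, 16.76). PF ⟂ FT, so FT runs at -45.00°; with |FT| = 17.2, T = (28.92, 4.596). ∠FTH = 95.1° gives TH at -129.9° from the x-axis; with |TH| = 12.3, H = (21.03, -4.840). ∠THG = 46.6° gives HG at 96.70° from the x-axis; with |HG| = 17.6, G = (18.98, 12.64). ∠HGQ = 61.7° gives GQ at -21.60° from the x-axis; with |GQ| = 19.1, Q = (36.74, 5.609). Then |FQ| = |Q − F| = 22.88.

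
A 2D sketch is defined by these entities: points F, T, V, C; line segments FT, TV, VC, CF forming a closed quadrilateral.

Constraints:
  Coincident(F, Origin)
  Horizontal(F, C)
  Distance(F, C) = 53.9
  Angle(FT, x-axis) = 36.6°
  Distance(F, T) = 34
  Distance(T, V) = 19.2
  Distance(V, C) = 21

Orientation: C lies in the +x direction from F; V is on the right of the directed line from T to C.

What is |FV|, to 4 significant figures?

33.05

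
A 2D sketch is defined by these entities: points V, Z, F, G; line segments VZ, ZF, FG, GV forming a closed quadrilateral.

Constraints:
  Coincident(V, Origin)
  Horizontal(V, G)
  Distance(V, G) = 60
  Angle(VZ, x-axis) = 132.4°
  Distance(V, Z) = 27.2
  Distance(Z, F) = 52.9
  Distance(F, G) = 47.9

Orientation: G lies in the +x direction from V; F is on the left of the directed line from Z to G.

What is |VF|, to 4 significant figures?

49.51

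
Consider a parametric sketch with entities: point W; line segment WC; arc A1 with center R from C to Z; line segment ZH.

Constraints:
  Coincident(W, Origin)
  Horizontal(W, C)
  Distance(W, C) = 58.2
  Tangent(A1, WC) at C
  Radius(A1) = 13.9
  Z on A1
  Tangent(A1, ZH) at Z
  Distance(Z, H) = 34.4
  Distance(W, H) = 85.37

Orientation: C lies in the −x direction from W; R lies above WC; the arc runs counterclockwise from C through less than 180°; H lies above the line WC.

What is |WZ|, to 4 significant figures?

52.80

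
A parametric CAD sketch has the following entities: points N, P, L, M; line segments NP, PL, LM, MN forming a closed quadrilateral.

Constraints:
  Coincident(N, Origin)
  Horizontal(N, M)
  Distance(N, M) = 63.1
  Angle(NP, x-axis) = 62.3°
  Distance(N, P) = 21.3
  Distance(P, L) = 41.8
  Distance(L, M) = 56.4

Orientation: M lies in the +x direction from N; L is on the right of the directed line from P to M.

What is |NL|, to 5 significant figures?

25.660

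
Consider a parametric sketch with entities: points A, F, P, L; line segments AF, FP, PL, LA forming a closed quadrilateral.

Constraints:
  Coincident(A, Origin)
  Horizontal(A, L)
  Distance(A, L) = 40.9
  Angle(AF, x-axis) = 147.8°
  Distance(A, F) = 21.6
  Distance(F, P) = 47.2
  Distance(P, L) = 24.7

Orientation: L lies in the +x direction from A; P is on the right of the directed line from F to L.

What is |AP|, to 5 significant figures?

25.613

A is at the origin; AL is horizontal with |AL| = 40.9 and L in +x, so L = (40.9, 0). AF runs at 147.8° with |AF| = 21.6, so F = (-18.278, 11.510). P is determined by |FP| = 47.2 and |PL| = 24.7 together: it lies at the intersection of circle(F, 47.2) and circle(L, 24.7). With |FL| = 60.287, the foot of the radical line on FL is 43.561 from F and the perpendicular offset is √(47.2² − 43.561²) = 18.175. Taking the right-of-FL solution: P = (21.011, -14.647).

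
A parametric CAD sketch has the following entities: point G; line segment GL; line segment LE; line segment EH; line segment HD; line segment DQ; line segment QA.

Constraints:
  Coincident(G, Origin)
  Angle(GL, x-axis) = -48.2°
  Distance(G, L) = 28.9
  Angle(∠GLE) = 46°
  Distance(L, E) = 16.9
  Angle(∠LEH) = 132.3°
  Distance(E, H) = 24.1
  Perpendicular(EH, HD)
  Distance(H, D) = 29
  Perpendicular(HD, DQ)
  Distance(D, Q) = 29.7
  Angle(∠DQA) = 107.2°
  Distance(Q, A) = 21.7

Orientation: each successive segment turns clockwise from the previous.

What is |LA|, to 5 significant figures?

4.2779

HD is perpendicular to DQ, so DQ runs at -49.900°; with |DQ| = 29.7, Q = (28.165, -6.4995). ∠DQA = 107.2° gives QA at -122.70° from the x-axis; with |QA| = 21.7, A = (16.442, -24.760). Then |LA| = |A − L| = 4.2779.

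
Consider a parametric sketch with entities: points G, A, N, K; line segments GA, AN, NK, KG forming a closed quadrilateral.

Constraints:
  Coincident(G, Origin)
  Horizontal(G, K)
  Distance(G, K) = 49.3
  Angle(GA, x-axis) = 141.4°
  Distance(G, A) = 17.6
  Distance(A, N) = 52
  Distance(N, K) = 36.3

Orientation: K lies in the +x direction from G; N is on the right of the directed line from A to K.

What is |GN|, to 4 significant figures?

34.54

G is at the origin; G and K share the same y with |GK| = 49.3 and K in +x, so K = (49.3, 0). GA runs at 141.4° with |GA| = 17.6, so A = (-13.75, 10.98). N is determined by |AN| = 52.0 and |NK| = 36.3 together: it lies at the intersection of circle(A, 52.0) and circle(K, 36.3). With |AK| = 64.00, the foot of the radical line on AK is 42.83 from A and the perpendicular offset is √(52.0² − 42.83²) = 29.49. Taking the right-of-AK solution: N = (23.38, -25.42).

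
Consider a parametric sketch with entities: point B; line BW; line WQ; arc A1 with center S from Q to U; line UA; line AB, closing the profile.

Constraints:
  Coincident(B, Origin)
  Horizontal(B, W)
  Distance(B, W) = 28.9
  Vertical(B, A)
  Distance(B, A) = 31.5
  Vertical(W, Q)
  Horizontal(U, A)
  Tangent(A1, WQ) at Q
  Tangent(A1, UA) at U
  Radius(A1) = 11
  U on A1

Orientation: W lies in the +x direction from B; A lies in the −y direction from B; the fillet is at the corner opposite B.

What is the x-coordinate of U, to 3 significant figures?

17.9

B is at the origin; BW is horizontal with |BW| = 28.9 and W on the +x side, so W = (28.9, 0.00). B and A share the same x with |BA| = 31.5 and A on the −y side, so A = (0.00, -31.5). The virtual corner opposite B is at (28.9, -31.5). Tangency of A1 to WQ means the radius SQ is perpendicular to WQ and since A1 is tangent to UA there, SU ⟂ UA, with radius 11.0, so the center S sits 11.0 in from both sides at S = (17.9, -20.5). That places the tangent points at Q = (28.9, -20.5) on WQ and U = (17.9, -31.5) on UA. So U.x = 17.9.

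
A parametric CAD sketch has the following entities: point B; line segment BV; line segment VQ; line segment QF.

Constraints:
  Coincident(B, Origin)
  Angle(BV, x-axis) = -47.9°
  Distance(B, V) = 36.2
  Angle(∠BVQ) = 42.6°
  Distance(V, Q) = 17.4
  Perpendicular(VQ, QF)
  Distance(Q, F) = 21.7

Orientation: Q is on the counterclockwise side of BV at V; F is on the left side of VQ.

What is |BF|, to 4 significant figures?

9.662

B is at the origin; BV runs at -47.9° with length 36.2, so V = 36.2·(cos -47.9°, sin -47.9°) = (24.27, -26.86). ∠BVQ = 42.6°, so VQ runs at -47.9° + (180° − 42.6°) = 89.50° from the x-axis; with |VQ| = 17.4, Q = V + 17.4·(cos 89.50°, sin 89.50°) = (24.42, -9.460). The perpendicularity gives QF at right angles to VQ; with |QF| = 21.7 on the left of VQ, F = Q + 21.7·(-1.000, 0.008727) = (2.722, -9.271). Then |BF| = |F − B| = 9.662.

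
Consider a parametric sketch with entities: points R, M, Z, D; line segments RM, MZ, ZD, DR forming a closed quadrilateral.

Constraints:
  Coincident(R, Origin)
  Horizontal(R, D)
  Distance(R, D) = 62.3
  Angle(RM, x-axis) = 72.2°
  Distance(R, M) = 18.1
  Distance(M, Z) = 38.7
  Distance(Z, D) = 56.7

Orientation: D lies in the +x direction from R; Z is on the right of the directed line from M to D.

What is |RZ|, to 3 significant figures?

23.4

Checks: |MZ| = 38.70 ✓; |ZD| = 56.70 ✓.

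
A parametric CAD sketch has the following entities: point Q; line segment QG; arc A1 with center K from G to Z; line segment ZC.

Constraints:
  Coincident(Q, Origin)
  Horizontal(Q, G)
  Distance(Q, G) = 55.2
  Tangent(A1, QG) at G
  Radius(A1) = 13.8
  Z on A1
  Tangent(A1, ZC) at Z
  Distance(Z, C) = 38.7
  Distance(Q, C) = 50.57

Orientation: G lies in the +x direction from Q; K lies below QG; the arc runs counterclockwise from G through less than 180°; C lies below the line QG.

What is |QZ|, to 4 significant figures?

43.42

Q is at the origin; Q and G share the same y with |QG| = 55.2 and G on the +x side, so G = (55.20, 0.000). The tangent condition forces KG to be normal to QG, so K = G + (0, -13.8) = (55.20, -13.80). Since KZ ⟂ ZC (tangency), |KC| = √(13.8² + 38.7²) = 41.09 regardless of where Z sits on A1. So C lies on both circle(Q, 50.57) and circle(K, 41.09); the below-QG intersection is C = (26.42, -43.12). Z is the foot of the tangent from C: Z = (42.68, -8.002).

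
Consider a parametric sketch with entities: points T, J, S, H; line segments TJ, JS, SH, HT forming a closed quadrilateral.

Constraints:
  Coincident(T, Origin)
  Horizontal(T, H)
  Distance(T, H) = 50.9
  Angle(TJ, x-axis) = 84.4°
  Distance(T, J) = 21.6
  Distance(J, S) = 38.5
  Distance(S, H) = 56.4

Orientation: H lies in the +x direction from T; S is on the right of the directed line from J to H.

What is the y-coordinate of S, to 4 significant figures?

-16.67

T is at the origin; T and H share the same y with |TH| = 50.9 and H in +x, so H = (50.9, 0). TJ runs at 84.4° with |TJ| = 21.6, so J = (2.108, 21.50). S is determined by |JS| = 38.5 and |SH| = 56.4 together: it lies at the intersection of circle(J, 38.5) and circle(H, 56.4). With |JH| = 53.32, the foot of the radical line on JH is 10.73 from J and the perpendicular offset is √(38.5² − 10.73²) = 36.97. Taking the right-of-JH solution: S = (-2.982, -16.67).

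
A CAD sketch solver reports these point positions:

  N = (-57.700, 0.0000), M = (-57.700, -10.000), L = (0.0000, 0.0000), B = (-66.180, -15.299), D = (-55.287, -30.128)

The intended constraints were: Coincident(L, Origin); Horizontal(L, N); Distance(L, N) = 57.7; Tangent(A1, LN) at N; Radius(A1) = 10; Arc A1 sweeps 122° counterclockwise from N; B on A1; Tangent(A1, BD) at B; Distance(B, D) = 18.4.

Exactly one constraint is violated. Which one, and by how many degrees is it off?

Tangent(A1, BD) at B — off by 4.30°.

L = (0.00, 0.00) ✓; L.y = 0.00, N.y = 0.00 ✓; |LN| = 57.70 ✓; ∠(MN, NL) = 90.00° ✓; |MN| = 10.00 ✓; bearing(M→B) − bearing(M→N) = 122.0° ✓; |MB| = 9.999 ✓; ∠(MB, BD) = 85.70° ✗; |BD| = 18.40 ✓.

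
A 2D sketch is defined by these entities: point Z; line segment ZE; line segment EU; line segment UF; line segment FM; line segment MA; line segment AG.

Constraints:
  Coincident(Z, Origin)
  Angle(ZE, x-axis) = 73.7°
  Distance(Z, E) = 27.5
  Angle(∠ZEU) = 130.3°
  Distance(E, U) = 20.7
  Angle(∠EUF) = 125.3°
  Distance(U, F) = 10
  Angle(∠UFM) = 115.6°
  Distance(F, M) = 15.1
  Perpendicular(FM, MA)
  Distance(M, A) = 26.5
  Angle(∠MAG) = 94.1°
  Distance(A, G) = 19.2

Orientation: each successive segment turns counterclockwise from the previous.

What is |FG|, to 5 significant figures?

28.166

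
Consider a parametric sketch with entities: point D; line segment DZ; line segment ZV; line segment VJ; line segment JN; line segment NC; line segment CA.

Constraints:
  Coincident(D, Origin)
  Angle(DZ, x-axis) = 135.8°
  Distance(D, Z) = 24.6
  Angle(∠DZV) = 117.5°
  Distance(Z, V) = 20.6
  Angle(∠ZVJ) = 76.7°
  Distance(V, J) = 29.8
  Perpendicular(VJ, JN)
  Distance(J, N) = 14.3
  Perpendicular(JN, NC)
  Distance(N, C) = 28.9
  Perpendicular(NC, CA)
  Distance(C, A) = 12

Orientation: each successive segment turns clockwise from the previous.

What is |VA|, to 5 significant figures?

2.4698

JN ⟂ NC, so NC runs at 150.00°; with |NC| = 28.9, C = (-18.087, 24.047). NC ⟂ CA, so CA runs at 60.000°; with |CA| = 12.0, A = (-12.087, 34.440). Then |VA| = |A − V| = 2.4698.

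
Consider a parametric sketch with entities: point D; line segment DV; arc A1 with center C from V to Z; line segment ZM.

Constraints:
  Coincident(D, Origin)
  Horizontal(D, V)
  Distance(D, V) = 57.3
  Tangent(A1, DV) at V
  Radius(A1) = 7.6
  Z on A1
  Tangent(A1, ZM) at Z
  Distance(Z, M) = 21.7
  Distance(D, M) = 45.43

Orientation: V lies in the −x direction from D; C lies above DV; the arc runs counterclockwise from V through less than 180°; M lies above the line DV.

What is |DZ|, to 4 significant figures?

50.92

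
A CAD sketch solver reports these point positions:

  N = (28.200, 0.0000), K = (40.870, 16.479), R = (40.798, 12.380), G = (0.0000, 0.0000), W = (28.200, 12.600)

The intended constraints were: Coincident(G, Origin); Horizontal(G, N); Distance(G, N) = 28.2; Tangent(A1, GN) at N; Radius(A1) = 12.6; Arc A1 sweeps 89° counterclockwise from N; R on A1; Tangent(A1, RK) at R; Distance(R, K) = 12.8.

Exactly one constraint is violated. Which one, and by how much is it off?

Distance(R, K) = 12.8 — off by 8.70.

G = (0.00, 0.00) ✓; G.y = 0.00, N.y = 0.00 ✓; |GN| = 28.20 ✓; ∠(WN, NG) = 90.00° ✓; |WN| = 12.60 ✓; bearing(W→R) − bearing(W→N) = 89.00° ✓; |WR| = 12.60 ✓; ∠(WR, RK) = 90.01° ✓; |RK| = 4.100 ✗.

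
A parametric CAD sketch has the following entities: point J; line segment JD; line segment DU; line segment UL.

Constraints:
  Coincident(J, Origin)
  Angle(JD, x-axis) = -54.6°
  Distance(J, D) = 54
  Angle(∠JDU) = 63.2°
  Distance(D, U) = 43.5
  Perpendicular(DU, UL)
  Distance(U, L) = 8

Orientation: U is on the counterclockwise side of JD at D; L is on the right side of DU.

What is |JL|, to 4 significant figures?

59.37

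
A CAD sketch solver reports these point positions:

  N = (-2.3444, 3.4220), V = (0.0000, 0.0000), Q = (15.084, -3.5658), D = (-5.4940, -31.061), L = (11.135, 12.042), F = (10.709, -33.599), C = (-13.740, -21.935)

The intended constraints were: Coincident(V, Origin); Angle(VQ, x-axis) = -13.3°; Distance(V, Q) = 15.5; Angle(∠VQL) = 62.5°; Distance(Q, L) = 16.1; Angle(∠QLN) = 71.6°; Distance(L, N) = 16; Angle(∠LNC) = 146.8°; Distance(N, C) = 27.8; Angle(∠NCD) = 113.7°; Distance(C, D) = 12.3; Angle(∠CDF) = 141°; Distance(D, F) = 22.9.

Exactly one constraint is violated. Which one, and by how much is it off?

Distance(D, F) = 22.9 — off by 6.50.

V = (0.00, 0.00) ✓; VQ at -13.30° ✓; |VQ| = 15.50 ✓; ∠VQL = 62.50° ✓; |QL| = 16.10 ✓; ∠QLN = 71.60° ✓; |LN| = 16.00 ✓; ∠LNC = 146.8° ✓; |NC| = 27.80 ✓; ∠NCD = 113.7° ✓; |CD| = 12.30 ✓; ∠CDF = 141.0° ✓; |DF| = 16.40 ✗.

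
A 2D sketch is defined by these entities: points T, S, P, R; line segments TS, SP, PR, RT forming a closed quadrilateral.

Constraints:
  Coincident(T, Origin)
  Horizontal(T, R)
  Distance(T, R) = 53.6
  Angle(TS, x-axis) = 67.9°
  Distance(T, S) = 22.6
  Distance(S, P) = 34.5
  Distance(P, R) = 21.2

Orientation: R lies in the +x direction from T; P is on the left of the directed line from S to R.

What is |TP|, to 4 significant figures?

46.64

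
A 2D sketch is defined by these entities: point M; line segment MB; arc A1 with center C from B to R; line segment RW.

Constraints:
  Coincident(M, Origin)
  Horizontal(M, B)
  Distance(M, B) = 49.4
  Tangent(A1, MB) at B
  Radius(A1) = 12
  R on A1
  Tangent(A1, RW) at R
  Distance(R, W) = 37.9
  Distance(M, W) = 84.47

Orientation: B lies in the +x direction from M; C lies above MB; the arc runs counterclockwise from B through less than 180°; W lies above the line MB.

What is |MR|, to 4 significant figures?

61.55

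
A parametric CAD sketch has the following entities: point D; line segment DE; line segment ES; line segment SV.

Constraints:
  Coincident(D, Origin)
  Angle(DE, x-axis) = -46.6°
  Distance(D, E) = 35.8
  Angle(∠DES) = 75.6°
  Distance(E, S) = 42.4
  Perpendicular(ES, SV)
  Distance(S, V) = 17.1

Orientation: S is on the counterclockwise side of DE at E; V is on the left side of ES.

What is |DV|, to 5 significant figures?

37.828

∠DES = 75.6°, so ES runs at -46.6° + (180° − 75.6°) = 57.800° from the x-axis; with |ES| = 42.4, S = E + 42.4·(cos 57.800°, sin 57.800°) = (47.192, 9.8672). ES ⟂ SV; with |SV| = 17.1 on the left of ES, V = S + 17.1·(-0.84619, 0.53288) = (32.722, 18.979). Then |DV| = |V − D| = 37.828.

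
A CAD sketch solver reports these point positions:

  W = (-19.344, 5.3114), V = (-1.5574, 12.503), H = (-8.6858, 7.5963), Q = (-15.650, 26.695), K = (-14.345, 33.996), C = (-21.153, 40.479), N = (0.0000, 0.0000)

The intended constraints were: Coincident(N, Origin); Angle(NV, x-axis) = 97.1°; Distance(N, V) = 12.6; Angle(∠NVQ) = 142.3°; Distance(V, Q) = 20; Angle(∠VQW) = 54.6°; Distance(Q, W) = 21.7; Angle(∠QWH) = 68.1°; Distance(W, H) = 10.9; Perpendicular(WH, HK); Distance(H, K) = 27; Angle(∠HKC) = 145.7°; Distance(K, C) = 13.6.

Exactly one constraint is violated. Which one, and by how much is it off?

Distance(K, C) = 13.6 — off by 4.20.

N = (0.00, 0.00) ✓; NV at 97.10° ✓; |NV| = 12.60 ✓; ∠NVQ = 142.3° ✓; |VQ| = 20.00 ✓; ∠VQW = 54.60° ✓; |QW| = 21.70 ✓; ∠QWH = 68.10° ✓; |WH| = 10.90 ✓; ∠(WH, HK) = 90.00° ✓; |HK| = 27.00 ✓; ∠HKC = 145.7° ✓; |KC| = 9.401 ✗.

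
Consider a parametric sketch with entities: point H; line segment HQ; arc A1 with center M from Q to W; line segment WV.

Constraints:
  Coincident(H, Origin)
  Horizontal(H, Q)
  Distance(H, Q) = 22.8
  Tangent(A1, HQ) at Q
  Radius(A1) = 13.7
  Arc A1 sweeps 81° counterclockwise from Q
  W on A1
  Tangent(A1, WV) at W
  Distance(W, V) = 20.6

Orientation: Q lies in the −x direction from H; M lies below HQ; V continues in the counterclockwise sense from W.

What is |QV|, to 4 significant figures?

36.03

On A1, Q sits at bearing 90° from M; an 81° counterclockwise sweep puts W at bearing 171°, so W = M + 13.7·(cos 171°, sin 171°) = (-36.33, -11.56). Tangency of A1 to WV means the radius MW is perpendicular to WV, so WV runs along (−sin 171°, cos 171°); with |WV| = 20.6, V = (-39.55, -31.90). Then |QV| = |V − Q| = 36.03.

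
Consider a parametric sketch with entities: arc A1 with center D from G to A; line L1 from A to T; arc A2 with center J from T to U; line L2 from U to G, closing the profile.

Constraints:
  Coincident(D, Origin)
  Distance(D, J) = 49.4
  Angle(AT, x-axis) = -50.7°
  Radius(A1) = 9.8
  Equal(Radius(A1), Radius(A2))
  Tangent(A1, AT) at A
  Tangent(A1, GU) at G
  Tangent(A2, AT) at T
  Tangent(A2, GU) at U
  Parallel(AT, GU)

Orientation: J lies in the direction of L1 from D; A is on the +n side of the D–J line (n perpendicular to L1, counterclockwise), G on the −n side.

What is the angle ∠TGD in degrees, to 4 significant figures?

68.36°

The slot axis is L1's direction at -50.7°, so u = (cos -50.7°, sin -50.7°) = (0.6334, -0.7738) and n = (−sin -50.7°, cos -50.7°) = (0.7738, 0.6334). D is at the origin and J lies 49.4 along u from D, so J = 49.4·u = (31.29, -38.23). Tangency of A1 to both parallel lines with radius 9.8 puts A and G at D ± 9.8·n: A = (7.584, 6.207), G = (-7.584, -6.207). Equal radii place T and U the same way about J: T = J + 9.8·n = (38.87, -32.02), U = J − 9.8·n = (23.71, -44.43). Then cos ∠TGD = GT·GD / (|GT||GD|), giving 68.36°.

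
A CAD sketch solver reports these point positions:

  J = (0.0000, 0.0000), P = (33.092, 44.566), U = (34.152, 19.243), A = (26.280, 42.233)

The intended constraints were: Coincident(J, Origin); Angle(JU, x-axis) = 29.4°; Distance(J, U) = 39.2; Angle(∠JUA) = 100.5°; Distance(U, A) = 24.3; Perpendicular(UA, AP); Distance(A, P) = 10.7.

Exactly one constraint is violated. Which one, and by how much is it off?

Distance(A, P) = 10.7 — off by 3.50.

J = (0.00, 0.00) ✓; JU at 29.40° ✓; |JU| = 39.20 ✓; ∠JUA = 100.5° ✓; |UA| = 24.30 ✓; ∠(UA, AP) = 90.00° ✓; |AP| = 7.200 ✗.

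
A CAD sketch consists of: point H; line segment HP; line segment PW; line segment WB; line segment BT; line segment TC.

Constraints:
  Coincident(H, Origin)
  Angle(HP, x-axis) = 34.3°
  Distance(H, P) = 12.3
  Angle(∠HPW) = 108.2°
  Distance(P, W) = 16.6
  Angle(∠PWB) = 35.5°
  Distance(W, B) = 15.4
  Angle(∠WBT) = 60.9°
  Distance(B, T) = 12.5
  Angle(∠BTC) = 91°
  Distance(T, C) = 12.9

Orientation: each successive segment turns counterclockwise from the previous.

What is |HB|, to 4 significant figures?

8.366

∠HPW = 108.2° gives PW at 106.1° from the x-axis; with |PW| = 16.6, W = (5.558, 22.88). ∠PWB = 35.5° gives WB at -109.4° from the x-axis; with |WB| = 15.4, B = (0.4423, 8.355). Then |HB| = |B − H| = 8.366.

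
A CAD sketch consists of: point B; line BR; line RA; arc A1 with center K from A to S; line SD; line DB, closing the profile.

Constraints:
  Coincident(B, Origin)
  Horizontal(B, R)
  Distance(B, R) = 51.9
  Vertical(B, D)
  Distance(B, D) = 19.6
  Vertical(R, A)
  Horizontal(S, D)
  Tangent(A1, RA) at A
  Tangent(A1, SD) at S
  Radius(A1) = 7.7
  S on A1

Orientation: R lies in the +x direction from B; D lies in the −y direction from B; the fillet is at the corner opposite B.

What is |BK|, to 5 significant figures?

45.774

B and D share the same x with |BD| = 19.6 and D on the −y side, so D = (0.0000, -19.600). The virtual corner opposite B is at (51.900, -19.600). Since A1 is tangent to RA there, KA ⟂ RA and A1 meets SD tangentially, so KS is at right angles to SD, with radius 7.7, so the center K sits 7.7 in from both sides at K = (44.200, -11.900). Then |BK| = |K − B| = 45.774.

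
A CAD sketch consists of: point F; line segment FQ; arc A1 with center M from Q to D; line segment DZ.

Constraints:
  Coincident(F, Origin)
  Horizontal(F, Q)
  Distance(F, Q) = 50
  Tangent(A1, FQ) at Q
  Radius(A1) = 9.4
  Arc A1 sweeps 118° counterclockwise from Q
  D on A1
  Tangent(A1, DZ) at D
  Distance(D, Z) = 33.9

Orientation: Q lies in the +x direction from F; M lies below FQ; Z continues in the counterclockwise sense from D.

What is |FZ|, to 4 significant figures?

72.34

F is at the origin; F and Q share the same y with |FQ| = 50.0 and Q on the +x side, so Q = (50.00, 0.000). A1 meets FQ tangentially, so MQ is at right angles to FQ, so M = Q + (0, -9.4) = (50.00, -9.400). On A1, Q sits at bearing 90° from M; a 118° counterclockwise sweep puts D at bearing 208°, so D = M + 9.4·(cos 208°, sin 208°) = (41.70, -13.81). Tangency of A1 to DZ means the radius MD is perpendicular to DZ, so DZ runs along (−sin 208°, cos 208°); with |DZ| = 33.9, Z = (57.62, -43.74). Then |FZ| = |Z − F| = 72.34.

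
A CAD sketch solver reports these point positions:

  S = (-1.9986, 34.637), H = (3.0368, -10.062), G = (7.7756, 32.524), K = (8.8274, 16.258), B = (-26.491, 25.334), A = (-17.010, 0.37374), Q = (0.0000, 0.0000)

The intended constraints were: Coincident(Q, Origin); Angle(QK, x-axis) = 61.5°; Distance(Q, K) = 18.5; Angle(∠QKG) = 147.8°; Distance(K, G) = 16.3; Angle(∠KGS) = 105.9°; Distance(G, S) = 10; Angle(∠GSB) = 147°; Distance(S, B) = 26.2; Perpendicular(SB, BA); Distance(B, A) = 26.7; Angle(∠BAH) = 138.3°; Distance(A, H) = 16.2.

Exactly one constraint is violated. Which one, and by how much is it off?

Distance(A, H) = 16.2 — off by 6.40.

Q = (0.00, 0.00) ✓; QK at 61.50° ✓; |QK| = 18.50 ✓; ∠QKG = 147.8° ✓; |KG| = 16.30 ✓; ∠KGS = 105.9° ✓; |GS| = 10.00 ✓; ∠GSB = 147.0° ✓; |SB| = 26.20 ✓; ∠(SB, BA) = 90.00° ✓; |BA| = 26.70 ✓; ∠BAH = 138.3° ✓; |AH| = 22.60 ✗.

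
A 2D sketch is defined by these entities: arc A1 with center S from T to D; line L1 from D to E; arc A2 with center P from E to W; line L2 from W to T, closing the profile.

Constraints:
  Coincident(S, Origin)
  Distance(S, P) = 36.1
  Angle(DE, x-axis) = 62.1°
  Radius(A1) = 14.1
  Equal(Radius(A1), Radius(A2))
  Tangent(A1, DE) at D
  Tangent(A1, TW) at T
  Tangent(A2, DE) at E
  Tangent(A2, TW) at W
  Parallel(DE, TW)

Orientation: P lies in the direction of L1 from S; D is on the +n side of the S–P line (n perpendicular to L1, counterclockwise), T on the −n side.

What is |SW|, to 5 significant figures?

38.756

The slot axis is L1's direction at 62.1°, so u = (cos 62.1°, sin 62.1°) = (0.46793, 0.88377) and n = (−sin 62.1°, cos 62.1°) = (-0.88377, 0.46793). S is at the origin and P lies 36.1 along u from S, so P = 36.1·u = (16.892, 31.904). Tangency of A1 to both parallel lines with radius 14.1 puts D and T at S ± 14.1·n: D = (-12.461, 6.5978), T = (12.461, -6.5978). Equal radii place E and W the same way about P: E = P + 14.1·n = (4.4312, 38.502), W = P − 14.1·n = (29.353, 25.306). Then |SW| = |W − S| = 38.756.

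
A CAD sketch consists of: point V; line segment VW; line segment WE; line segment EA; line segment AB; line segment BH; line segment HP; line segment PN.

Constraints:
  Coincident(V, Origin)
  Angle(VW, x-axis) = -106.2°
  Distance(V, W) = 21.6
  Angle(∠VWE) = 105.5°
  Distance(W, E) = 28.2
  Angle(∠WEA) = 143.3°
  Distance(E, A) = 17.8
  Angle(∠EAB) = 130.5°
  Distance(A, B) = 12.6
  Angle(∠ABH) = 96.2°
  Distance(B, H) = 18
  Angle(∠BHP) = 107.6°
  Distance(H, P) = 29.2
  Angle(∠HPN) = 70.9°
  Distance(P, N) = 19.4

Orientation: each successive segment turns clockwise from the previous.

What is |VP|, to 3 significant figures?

27.1

V is at the origin; VW runs at -106.2° with length 21.6, so W = (-6.03, -20.7). ∠VWE = 105.5° gives WE at 179° from the x-axis; with |WE| = 28.2, E = (-34.2, -20.4). ∠WEA = 143.3° gives EA at 143° from the x-axis; with |EA| = 17.8, A = (-48.4, -9.59). ∠EAB = 130.5° gives AB at 93.1° from the x-axis; with |AB| = 12.6, B = (-49.0, 3.00). ∠ABH = 96.2° gives BH at 9.30° from the x-axis; with |BH| = 18.0, H = (-31.3, 5.90). ∠BHP = 107.6° gives HP at -63.1° from the x-axis; with |HP| = 29.2, P = (-18.1, -20.1). Then |VP| = |P − V| = 27.1.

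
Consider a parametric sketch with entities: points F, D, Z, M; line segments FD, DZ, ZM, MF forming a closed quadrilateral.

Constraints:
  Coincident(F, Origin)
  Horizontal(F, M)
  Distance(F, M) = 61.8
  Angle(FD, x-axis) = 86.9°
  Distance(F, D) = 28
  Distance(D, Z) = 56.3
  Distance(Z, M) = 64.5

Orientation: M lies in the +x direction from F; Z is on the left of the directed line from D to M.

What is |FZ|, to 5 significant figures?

77.595

Checks: |DZ| = 56.30 ✓; |ZM| = 64.50 ✓.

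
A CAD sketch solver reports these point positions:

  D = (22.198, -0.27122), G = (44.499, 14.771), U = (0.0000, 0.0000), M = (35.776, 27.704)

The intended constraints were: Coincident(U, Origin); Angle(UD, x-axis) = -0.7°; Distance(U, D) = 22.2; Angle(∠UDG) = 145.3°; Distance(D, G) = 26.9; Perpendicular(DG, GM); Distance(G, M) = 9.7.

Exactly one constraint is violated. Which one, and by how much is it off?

Distance(G, M) = 9.7 — off by 5.90.

U = (0.00, 0.00) ✓; UD at -0.7000° ✓; |UD| = 22.20 ✓; ∠UDG = 145.3° ✓; |DG| = 26.90 ✓; ∠(DG, GM) = 90.00° ✓; |GM| = 15.60 ✗.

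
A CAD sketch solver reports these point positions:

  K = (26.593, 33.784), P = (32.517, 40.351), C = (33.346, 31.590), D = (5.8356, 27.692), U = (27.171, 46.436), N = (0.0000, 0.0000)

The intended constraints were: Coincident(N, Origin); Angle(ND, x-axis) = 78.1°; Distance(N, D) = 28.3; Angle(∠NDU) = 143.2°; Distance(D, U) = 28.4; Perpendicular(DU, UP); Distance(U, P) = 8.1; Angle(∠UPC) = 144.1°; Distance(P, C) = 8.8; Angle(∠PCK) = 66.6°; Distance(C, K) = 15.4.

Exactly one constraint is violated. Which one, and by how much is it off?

Distance(C, K) = 15.4 — off by 8.30.

N = (0.00, 0.00) ✓; ND at 78.10° ✓; |ND| = 28.30 ✓; ∠NDU = 143.2° ✓; |DU| = 28.40 ✓; ∠(DU, UP) = 90.00° ✓; |UP| = 8.100 ✓; ∠UPC = 144.1° ✓; |PC| = 8.800 ✓; ∠PCK = 66.60° ✓; |CK| = 7.100 ✗.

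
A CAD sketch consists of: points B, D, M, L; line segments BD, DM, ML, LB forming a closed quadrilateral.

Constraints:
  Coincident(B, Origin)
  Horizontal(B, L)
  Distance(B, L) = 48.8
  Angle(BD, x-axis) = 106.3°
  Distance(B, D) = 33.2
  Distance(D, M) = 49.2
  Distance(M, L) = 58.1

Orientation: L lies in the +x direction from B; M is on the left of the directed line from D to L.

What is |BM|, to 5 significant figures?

65.316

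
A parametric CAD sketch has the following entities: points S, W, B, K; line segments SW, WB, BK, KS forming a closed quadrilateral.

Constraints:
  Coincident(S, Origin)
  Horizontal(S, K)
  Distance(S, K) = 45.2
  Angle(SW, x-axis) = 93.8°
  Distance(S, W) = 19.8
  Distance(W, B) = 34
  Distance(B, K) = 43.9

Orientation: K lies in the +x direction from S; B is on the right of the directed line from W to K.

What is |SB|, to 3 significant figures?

14.3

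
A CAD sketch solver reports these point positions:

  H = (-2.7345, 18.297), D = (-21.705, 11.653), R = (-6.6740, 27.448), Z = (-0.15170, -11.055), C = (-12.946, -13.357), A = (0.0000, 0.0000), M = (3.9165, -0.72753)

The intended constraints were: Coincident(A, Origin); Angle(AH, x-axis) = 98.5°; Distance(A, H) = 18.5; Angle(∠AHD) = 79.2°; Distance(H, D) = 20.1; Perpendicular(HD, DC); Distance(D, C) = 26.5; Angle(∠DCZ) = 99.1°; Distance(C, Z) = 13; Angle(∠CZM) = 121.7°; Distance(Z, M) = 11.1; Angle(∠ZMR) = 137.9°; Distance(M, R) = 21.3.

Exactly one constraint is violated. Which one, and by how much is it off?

Distance(M, R) = 21.3 — off by 8.80.

A = (0.00, 0.00) ✓; AH at 98.50° ✓; |AH| = 18.50 ✓; ∠AHD = 79.20° ✓; |HD| = 20.10 ✓; ∠(HD, DC) = 90.00° ✓; |DC| = 26.50 ✓; ∠DCZ = 99.10° ✓; |CZ| = 13.00 ✓; ∠CZM = 121.7° ✓; |ZM| = 11.10 ✓; ∠ZMR = 137.9° ✓; |MR| = 30.10 ✗.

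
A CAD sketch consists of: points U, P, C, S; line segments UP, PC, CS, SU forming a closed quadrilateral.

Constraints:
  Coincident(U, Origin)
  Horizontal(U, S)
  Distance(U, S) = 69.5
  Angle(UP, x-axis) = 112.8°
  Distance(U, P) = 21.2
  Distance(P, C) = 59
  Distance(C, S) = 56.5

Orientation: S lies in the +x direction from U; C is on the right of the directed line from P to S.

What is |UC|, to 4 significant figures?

38.14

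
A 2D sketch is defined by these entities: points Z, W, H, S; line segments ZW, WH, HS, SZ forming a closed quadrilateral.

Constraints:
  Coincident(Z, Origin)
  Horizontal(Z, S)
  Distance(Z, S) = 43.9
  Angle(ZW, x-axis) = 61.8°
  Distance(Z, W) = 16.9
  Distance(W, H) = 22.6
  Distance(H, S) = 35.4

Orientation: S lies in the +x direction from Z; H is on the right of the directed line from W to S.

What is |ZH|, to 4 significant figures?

12.08

Z is at the origin; ZS is horizontal with |ZS| = 43.9 and S in +x, so S = (43.9, 0). ZW runs at 61.8° with |ZW| = 16.9, so W = (7.986, 14.89). H is determined by |WH| = 22.6 and |HS| = 35.4 together: it lies at the intersection of circle(W, 22.6) and circle(S, 35.4). With |WS| = 38.88, the foot of the radical line on WS is 9.893 from W and the perpendicular offset is √(22.6² − 9.893²) = 20.32. Taking the right-of-WS solution: H = (9.340, -7.665).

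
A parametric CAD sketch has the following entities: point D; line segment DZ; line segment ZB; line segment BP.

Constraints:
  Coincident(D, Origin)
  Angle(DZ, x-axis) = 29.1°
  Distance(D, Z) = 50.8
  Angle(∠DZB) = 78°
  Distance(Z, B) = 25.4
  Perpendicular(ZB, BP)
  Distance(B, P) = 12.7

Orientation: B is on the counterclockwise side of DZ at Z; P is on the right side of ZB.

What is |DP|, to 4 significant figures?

64.13

D is at the origin; DZ runs at 29.1° with length 50.8, so Z = 50.8·(cos 29.1°, sin 29.1°) = (44.39, 24.71). ∠DZB = 78.0°, so ZB runs at 29.1° + (180° − 78.0°) = 131.1° from the x-axis; with |ZB| = 25.4, B = Z + 25.4·(cos 131.1°, sin 131.1°) = (27.69, 43.85). The perpendicularity gives BP at right angles to ZB; with |BP| = 12.7 on the right of ZB, P = B + 12.7·(0.7536, 0.6574) = (37.26, 52.20). Then |DP| = |P − D| = 64.13.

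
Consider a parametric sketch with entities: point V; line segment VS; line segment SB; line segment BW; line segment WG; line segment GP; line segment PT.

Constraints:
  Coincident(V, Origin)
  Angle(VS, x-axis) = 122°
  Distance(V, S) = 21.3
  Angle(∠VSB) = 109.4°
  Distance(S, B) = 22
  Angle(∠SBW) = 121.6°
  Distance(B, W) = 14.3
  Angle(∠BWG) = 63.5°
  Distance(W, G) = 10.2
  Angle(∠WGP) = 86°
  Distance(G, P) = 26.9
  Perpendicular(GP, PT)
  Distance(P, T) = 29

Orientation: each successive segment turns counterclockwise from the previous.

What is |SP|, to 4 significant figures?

23.34

V is at the origin; VS runs at 122.0° with length 21.3, so S = (-11.29, 18.06). ∠VSB = 109.4° gives SB at -167.4° from the x-axis; with |SB| = 22.0, B = (-32.76, 13.26). ∠SBW = 121.6° gives BW at -109.0° from the x-axis; with |BW| = 14.3, W = (-37.41, -0.2566). ∠BWG = 63.5° gives WG at 7.500° from the x-axis; with |WG| = 10.2, G = (-27.30, 1.075). ∠WGP = 86.0° gives GP at 101.5° from the x-axis; with |GP| = 26.9, P = (-32.66, 27.43). Then |SP| = |P − S| = 23.34.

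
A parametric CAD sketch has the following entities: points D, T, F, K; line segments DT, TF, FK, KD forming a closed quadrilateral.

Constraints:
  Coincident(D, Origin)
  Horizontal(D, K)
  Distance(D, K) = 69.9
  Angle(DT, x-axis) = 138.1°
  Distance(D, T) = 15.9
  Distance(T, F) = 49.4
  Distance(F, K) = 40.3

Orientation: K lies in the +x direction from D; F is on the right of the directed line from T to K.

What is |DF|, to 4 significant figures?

34.15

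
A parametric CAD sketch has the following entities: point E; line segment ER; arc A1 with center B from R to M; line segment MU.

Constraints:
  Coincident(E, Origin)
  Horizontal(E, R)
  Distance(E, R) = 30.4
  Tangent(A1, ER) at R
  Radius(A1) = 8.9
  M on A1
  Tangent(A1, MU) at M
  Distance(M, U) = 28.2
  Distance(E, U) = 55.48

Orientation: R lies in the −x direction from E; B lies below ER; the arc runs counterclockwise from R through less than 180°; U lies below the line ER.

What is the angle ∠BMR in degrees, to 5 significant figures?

48.004°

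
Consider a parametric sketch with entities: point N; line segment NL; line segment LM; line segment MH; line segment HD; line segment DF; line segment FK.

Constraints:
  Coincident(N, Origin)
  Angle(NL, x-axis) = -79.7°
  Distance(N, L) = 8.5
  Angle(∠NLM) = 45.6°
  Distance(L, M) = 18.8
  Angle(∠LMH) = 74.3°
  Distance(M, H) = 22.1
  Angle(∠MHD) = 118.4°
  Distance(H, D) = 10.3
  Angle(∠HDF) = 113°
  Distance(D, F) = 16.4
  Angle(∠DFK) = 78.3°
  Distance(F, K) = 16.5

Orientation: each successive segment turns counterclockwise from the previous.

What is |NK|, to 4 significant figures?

3.462

N is at the origin; NL runs at -79.7° with length 8.5, so L = (1.520, -8.363). ∠NLM = 45.6° gives LM at 54.70° from the x-axis; with |LM| = 18.8, M = (12.38, 6.980). ∠LMH = 74.3° gives MH at 160.4° from the x-axis; with |MH| = 22.1, H = (-8.436, 14.39). ∠MHD = 118.4° gives HD at -138.0° from the x-axis; with |HD| = 10.3, D = (-16.09, 7.502). ∠HDF = 113.0° gives DF at -71.00° from the x-axis; with |DF| = 16.4, F = (-10.75, -8.005). ∠DFK = 78.3° gives FK at 30.70° from the x-axis; with |FK| = 16.5, K = (3.437, 0.4193). Then |NK| = |K − N| = 3.462.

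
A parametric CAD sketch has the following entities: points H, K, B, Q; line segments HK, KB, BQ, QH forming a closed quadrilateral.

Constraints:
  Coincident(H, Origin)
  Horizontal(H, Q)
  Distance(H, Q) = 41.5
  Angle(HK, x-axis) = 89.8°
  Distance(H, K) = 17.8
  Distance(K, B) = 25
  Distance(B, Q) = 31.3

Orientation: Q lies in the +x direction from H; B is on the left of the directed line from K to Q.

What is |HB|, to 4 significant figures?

35.06

H is at the origin; HQ is horizontal with |HQ| = 41.5 and Q in +x, so Q = (41.5, 0). HK runs at 89.8° with |HK| = 17.8, so K = (0.06213, 17.80). B is determined by |KB| = 25.0 and |BQ| = 31.3 together: it lies at the intersection of circle(K, 25.0) and circle(Q, 31.3). With |KQ| = 45.10, the foot of the radical line on KQ is 18.62 from K and the perpendicular offset is √(25.0² − 18.62²) = 16.69. Taking the left-of-KQ solution: B = (23.75, 25.78).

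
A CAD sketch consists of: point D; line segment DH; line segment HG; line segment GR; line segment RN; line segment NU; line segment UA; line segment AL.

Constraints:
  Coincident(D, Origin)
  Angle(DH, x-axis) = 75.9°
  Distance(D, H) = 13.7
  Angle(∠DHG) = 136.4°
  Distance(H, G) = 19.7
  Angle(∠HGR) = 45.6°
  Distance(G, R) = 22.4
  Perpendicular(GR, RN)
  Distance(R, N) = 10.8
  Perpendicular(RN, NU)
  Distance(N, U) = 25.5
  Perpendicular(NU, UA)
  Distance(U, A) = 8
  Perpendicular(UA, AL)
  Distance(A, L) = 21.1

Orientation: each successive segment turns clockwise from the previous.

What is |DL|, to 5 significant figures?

15.097

D is at the origin; DH runs at 75.9° with length 13.7, so H = (3.3375, 13.287). ∠DHG = 136.4° gives HG at 32.300° from the x-axis; with |HG| = 19.7, G = (19.989, 23.814). ∠HGR = 45.6° gives GR at -102.10° from the x-axis; with |GR| = 22.4, R = (15.294, 1.9116). GR ⟂ RN, so RN runs at 167.90°; with |RN| = 10.8, N = (4.7337, 4.1755). RN is perpendicular to NU, so NU runs at 77.900°; with |NU| = 25.5, U = (10.079, 29.109). NU is perpendicular to UA, so UA runs at -12.100°; with |UA| = 8.0, A = (17.901, 27.432). UA ⟂ AL, so AL runs at -102.10°; with |AL| = 21.1, L = (13.478, 6.8008). Then |DL| = |L − D| = 15.097.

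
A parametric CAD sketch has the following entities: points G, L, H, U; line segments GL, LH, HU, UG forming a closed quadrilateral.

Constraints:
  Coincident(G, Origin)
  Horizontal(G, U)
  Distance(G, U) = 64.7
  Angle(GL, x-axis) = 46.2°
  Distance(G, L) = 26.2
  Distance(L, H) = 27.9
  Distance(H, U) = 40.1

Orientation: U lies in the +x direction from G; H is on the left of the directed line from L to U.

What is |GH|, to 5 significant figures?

53.605

G is at the origin; G and U share the same y with |GU| = 64.7 and U in +x, so U = (64.7, 0). GL runs at 46.2° with |GL| = 26.2, so L = (18.134, 18.910). H is determined by |LH| = 27.9 and |HU| = 40.1 together: it lies at the intersection of circle(L, 27.9) and circle(U, 40.1). With |LU| = 50.259, the foot of the radical line on LU is 16.876 from L and the perpendicular offset is √(27.9² − 16.876²) = 22.217. Taking the left-of-LU solution: H = (42.130, 33.145).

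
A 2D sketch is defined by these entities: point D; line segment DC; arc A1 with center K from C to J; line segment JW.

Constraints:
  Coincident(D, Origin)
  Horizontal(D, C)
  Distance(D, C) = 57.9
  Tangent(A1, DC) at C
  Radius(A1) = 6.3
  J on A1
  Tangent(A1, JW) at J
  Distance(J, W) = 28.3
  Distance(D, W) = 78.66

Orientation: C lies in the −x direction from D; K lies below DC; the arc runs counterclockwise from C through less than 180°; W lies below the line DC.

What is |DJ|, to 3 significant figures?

64.1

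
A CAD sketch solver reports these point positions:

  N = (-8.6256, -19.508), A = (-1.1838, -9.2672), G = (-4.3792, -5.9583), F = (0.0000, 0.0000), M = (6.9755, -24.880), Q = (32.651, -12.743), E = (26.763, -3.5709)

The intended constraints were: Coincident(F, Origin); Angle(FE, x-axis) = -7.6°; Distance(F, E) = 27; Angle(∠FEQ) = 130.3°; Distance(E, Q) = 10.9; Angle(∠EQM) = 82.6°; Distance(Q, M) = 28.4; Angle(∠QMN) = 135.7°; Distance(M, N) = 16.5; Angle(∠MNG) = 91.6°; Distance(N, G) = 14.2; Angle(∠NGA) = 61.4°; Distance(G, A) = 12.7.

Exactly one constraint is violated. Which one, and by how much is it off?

Distance(G, A) = 12.7 — off by 8.10.

F = (0.00, 0.00) ✓; FE at -7.600° ✓; |FE| = 27.00 ✓; ∠FEQ = 130.3° ✓; |EQ| = 10.90 ✓; ∠EQM = 82.60° ✓; |QM| = 28.40 ✓; ∠QMN = 135.7° ✓; |MN| = 16.50 ✓; ∠MNG = 91.60° ✓; |NG| = 14.20 ✓; ∠NGA = 61.40° ✓; |GA| = 4.600 ✗.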